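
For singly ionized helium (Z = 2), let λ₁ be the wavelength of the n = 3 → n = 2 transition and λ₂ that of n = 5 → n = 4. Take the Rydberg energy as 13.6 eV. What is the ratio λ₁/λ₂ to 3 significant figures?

λ ∝ 1/ΔE ∝ 1/(1/n_f² − 1/n_i²), and the Z² and hc factors cancel in the ratio.
λ₁/λ₂ = (1/4² − 1/5²)/(1/2² − 1/3²) = 0.02250/0.1389 = 0.162.

0.162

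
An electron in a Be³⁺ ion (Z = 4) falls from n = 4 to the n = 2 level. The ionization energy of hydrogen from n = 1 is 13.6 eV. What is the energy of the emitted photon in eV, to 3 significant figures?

40.8 eV

The Bohr energies scale as Z², so for Z = 4: E_n = −217.6/n² eV.
E_4 = −217.6/16 = −13.60 eV and E_2 = −217.6/4 = −54.40 eV.
The photon energy is |E_4 − E_2| = 40.8 eV.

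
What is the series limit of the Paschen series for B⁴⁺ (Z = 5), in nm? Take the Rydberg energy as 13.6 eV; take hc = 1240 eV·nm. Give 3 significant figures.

32.8 nm

The Paschen series has lower level n_f = 3; the series limit corresponds to n_i → ∞.
ΔE_max = 13.6 × 25 / 3² = 37.78 eV.
λ_min = 1240 / 37.78 = 32.8 nm.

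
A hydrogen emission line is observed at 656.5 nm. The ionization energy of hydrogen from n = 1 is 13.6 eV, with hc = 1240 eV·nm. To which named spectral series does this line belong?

ΔE = 1240/656.5 = 1.889 eV.
This matches 13.6 × (1/2² − 1/3²), so n_f = 2: the Balmer series.

Balmer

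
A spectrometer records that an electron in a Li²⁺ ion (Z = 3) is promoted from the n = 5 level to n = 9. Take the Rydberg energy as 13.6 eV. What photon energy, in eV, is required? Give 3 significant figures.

The Bohr energies scale as Z², so for Z = 3: E_n = −122.4/n² eV.
E_9 = −122.4/81 = −1.511 eV and E_5 = −122.4/25 = −4.896 eV.
The photon energy is |E_9 − E_5| = 3.38 eV.

3.38 eV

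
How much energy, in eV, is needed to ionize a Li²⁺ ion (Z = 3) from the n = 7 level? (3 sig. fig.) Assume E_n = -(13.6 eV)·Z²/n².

2.50 eV

E_n = −13.6 Z²/n² = −122.4/n² eV for Z = 3.
E_7 = −122.4/49 = −2.50 eV, so ionization (to E = 0) requires 2.50 eV.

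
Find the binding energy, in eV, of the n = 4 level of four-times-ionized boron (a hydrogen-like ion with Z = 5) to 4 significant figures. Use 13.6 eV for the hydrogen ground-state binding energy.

21.25 eV

E_n = −13.6 Z²/n² = −340.0/n² eV for Z = 5.
E_4 = −340.0/16 = −21.25 eV, so ionization (to E = 0) requires 21.25 eV.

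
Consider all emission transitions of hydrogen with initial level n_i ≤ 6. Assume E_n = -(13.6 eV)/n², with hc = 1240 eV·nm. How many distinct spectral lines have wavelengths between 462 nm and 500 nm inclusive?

1

Enumerate all n_i → n_f pairs with 1 ≤ n_f < n_i ≤ 6 and compute λ = 1240 / [13.6·1·(1/n_f² − 1/n_i²)].
Lines falling in [462, 500] nm: 4→2 (486.3 nm).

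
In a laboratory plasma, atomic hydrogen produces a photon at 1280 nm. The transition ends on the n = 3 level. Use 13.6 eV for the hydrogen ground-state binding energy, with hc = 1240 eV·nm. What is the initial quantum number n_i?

The photon energy is ΔE = hc/λ = 1240 / 1280 = 0.9688 eV.
With Z = 1, ΔE = 13.60 × (1/n_f² − 1/n_i²), so 1/n_f² − 1/n_i² = 0.07123.
With n_f = 3: 1/n_i² = 1/9 − 0.07123 = 0.03988, so n_i ≈ 5.01.

n_i = 5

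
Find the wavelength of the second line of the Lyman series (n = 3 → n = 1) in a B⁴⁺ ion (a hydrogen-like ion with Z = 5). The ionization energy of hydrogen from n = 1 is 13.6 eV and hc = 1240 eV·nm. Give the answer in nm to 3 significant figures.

4.10 nm

The Lyman series terminates on n_f = 1; the second line has n_i = 1+2 = 3.
ΔE = 340.0 × (1/1² − 1/3²) = 302.2 eV.
λ = 1240 / 302.2 = 4.10 nm.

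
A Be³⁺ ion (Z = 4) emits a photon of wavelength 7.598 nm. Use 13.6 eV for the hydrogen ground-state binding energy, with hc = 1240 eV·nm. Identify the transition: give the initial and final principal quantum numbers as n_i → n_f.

The photon energy is ΔE = hc/λ = 1240 / 7.598 = 163.2 eV.
With Z = 4, ΔE = 217.6 × (1/n_f² − 1/n_i²), so 1/n_f² − 1/n_i² = 0.7500.
Trying n_f = 1 gives 1/n_i² = 0.2500, i.e. n_i ≈ 2; this pair matches.

n_i = 2, n_f = 1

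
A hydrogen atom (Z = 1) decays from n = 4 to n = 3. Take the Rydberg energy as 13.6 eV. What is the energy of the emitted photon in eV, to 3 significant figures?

0.661 eV

E_4 = −13.60/16 = −0.8500 eV and E_3 = −13.60/9 = −1.511 eV.
The photon energy is |E_4 − E_3| = 0.661 eV.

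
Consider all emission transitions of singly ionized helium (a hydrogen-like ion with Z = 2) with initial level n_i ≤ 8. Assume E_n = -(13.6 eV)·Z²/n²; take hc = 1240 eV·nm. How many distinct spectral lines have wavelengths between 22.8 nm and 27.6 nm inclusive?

6

Enumerate all n_i → n_f pairs with 1 ≤ n_f < n_i ≤ 8 and compute λ = 1240 / [13.6·4·(1/n_f² − 1/n_i²)].
Lines falling in [22.8, 27.6] nm: 8→1 (23.16 nm), 7→1 (23.27 nm), 6→1 (23.45 nm), 5→1 (23.74 nm), 4→1 (24.31 nm), 3→1 (25.64 nm).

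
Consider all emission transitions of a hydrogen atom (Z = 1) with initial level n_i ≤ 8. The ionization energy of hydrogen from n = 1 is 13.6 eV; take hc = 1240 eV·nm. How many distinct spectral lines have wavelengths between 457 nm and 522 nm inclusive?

1

Enumerate all n_i → n_f pairs with 1 ≤ n_f < n_i ≤ 8 and compute λ = 1240 / [13.6·1·(1/n_f² − 1/n_i²)].
Lines falling in [457, 522] nm: 4→2 (486.3 nm).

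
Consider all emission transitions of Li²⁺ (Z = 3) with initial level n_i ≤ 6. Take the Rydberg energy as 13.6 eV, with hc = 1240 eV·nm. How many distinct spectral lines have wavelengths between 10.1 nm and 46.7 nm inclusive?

6

Enumerate all n_i → n_f pairs with 1 ≤ n_f < n_i ≤ 6 and compute λ = 1240 / [13.6·9·(1/n_f² − 1/n_i²)].
Lines falling in [10.1, 46.7] nm: 6→1 (10.42 nm), 5→1 (10.55 nm), 4→1 (10.81 nm), 3→1 (11.40 nm), 2→1 (13.51 nm), 6→2 (45.59 nm).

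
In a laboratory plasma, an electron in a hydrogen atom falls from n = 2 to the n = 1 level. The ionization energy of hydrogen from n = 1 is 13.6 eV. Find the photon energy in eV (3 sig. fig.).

E_2 = −13.60/4 = −3.400 eV and E_1 = −13.60/1 = −13.60 eV.
The photon energy is |E_2 − E_1| = 10.2 eV.

10.2 eV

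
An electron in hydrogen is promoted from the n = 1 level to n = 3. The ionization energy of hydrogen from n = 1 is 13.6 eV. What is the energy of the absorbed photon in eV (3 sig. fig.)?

E_3 = −13.60/9 = −1.511 eV and E_1 = −13.60/1 = −13.60 eV.
The photon energy is |E_3 − E_1| = 12.1 eV.

12.1 eV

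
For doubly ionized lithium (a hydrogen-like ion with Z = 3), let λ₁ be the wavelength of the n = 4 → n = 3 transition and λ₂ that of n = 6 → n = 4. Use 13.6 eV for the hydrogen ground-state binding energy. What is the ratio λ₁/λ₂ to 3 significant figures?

λ ∝ 1/ΔE ∝ 1/(1/n_f² − 1/n_i²), and the Z² and hc factors cancel in the ratio.
λ₁/λ₂ = (1/4² − 1/6²)/(1/3² − 1/4²) = 0.03472/0.04861 = 0.714.

0.714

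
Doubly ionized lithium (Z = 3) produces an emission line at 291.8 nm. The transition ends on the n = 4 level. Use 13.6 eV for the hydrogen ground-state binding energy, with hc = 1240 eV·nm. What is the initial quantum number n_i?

The photon energy is ΔE = hc/λ = 1240 / 291.8 = 4.249 eV.
With Z = 3, ΔE = 122.4 × (1/n_f² − 1/n_i²), so 1/n_f² − 1/n_i² = 0.03472.
With n_f = 4: 1/n_i² = 1/16 − 0.03472 = 0.02778, so n_i ≈ 6.00.

n_i = 6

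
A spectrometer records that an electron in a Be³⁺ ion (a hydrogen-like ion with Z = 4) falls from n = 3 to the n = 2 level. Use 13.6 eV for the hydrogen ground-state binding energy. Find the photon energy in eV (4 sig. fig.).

The Bohr energies scale as Z², so for Z = 4: E_n = −217.6/n² eV.
E_3 = −217.6/9 = −24.18 eV and E_2 = −217.6/4 = −54.40 eV.
The photon energy is |E_3 − E_2| = 30.22 eV.

30.22 eV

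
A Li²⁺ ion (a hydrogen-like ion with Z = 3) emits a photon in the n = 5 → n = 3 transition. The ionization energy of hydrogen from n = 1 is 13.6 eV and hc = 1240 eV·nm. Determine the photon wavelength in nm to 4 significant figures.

For Z = 3 the level energies scale as Z², so the effective Rydberg energy is 13.6 × 9 = 122.4 eV.
ΔE = 122.4 × (1/3² − 1/5²) = 122.4 × 0.07111 = 8.704 eV.
λ = hc/ΔE = 1240 / 8.704 = 142.5 nm.

142.5 nm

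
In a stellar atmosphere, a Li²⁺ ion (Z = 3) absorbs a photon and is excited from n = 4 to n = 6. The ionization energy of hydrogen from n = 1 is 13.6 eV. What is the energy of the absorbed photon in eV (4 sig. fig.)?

4.250 eV

The Bohr energies scale as Z², so for Z = 3: E_n = −122.4/n² eV.
E_6 = −122.4/36 = −3.400 eV and E_4 = −122.4/16 = −7.650 eV.
The photon energy is |E_6 − E_4| = 4.250 eV.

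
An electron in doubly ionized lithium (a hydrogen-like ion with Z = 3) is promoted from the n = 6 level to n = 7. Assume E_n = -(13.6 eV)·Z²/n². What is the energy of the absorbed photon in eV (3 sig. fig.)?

The Bohr energies scale as Z², so for Z = 3: E_n = −122.4/n² eV.
E_7 = −122.4/49 = −2.498 eV and E_6 = −122.4/36 = −3.400 eV.
The photon energy is |E_7 − E_6| = 0.902 eV.

0.902 eV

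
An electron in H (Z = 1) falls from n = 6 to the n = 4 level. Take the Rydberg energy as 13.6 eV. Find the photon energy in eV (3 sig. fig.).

0.472 eV

E_6 = −13.60/36 = −0.3778 eV and E_4 = −13.60/16 = −0.8500 eV.
The photon energy is |E_6 − E_4| = 0.472 eV.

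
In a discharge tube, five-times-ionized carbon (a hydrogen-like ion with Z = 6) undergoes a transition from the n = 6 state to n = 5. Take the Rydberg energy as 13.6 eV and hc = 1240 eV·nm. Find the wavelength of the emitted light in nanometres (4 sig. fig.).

207.2 nm

For Z = 6 the level energies scale as Z², so the effective Rydberg energy is 13.6 × 36 = 489.6 eV.
ΔE = 489.6 × (1/5² − 1/6²) = 489.6 × 0.01222 = 5.984 eV.
λ = hc/ΔE = 1240 / 5.984 = 207.2 nm.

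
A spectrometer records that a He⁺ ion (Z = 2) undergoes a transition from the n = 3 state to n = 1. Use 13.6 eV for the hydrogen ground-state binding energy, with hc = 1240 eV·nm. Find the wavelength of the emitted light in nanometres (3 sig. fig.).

For Z = 2 the level energies scale as Z², so the effective Rydberg energy is 13.6 × 4 = 54.40 eV.
ΔE = 54.40 × (1/1² − 1/3²) = 54.40 × 0.8889 = 48.36 eV.
λ = hc/ΔE = 1240 / 48.36 = 25.6 nm.

25.6 nm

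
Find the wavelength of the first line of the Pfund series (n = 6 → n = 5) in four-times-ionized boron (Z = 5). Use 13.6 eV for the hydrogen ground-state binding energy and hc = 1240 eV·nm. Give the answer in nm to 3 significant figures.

298 nm

The Pfund series terminates on n_f = 5; the first line has n_i = 5+1 = 6.
ΔE = 340.0 × (1/5² − 1/6²) = 4.156 eV.
λ = 1240 / 4.156 = 298 nm.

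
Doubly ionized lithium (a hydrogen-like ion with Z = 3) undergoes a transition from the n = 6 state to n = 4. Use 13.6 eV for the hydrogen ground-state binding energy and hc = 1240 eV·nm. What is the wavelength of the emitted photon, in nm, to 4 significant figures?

For Z = 3 the level energies scale as Z², so the effective Rydberg energy is 13.6 × 9 = 122.4 eV.
ΔE = 122.4 × (1/4² − 1/6²) = 122.4 × 0.03472 = 4.250 eV.
λ = hc/ΔE = 1240 / 4.250 = 291.8 nm.

291.8 nm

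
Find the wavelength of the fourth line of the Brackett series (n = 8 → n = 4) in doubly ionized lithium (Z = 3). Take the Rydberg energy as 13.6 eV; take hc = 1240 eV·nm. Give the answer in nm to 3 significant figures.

The Brackett series terminates on n_f = 4; the fourth line has n_i = 4+4 = 8.
ΔE = 122.4 × (1/4² − 1/8²) = 5.738 eV.
λ = 1240 / 5.738 = 216 nm.

216 nm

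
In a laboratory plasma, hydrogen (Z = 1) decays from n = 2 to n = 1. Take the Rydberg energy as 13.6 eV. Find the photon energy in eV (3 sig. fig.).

10.2 eV

E_2 = −13.60/4 = −3.400 eV and E_1 = −13.60/1 = −13.60 eV.
The photon energy is |E_2 − E_1| = 10.2 eV.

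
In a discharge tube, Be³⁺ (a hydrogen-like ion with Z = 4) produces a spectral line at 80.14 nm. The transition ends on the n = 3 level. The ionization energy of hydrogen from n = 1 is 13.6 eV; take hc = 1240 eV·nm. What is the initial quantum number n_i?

The photon energy is ΔE = hc/λ = 1240 / 80.14 = 15.47 eV.
With Z = 4, ΔE = 217.6 × (1/n_f² − 1/n_i²), so 1/n_f² − 1/n_i² = 0.07111.
With n_f = 3: 1/n_i² = 1/9 − 0.07111 = 0.04000, so n_i ≈ 5.00.

n_i = 5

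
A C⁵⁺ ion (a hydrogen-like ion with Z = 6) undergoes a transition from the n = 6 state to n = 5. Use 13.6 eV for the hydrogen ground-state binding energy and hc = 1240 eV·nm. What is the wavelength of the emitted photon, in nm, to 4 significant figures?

For Z = 6 the level energies scale as Z², so the effective Rydberg energy is 13.6 × 36 = 489.6 eV.
ΔE = 489.6 × (1/5² − 1/6²) = 489.6 × 0.01222 = 5.984 eV.
λ = hc/ΔE = 1240 / 5.984 = 207.2 nm.

207.2 nm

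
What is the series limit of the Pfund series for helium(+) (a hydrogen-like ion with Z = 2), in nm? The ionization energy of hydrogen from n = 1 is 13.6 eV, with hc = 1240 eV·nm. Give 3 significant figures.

570 nm

The Pfund series has lower level n_f = 5; the series limit corresponds to n_i → ∞.
ΔE_max = 13.6 × 4 / 5² = 2.176 eV.
λ_min = 1240 / 2.176 = 570 nm.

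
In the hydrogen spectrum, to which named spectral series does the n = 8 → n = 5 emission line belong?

Pfund

The series is set by the lower level: n_f = 5 is the Pfund series.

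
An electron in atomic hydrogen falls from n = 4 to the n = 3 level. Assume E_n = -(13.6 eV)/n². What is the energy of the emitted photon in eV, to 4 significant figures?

E_4 = −13.60/16 = −0.8500 eV and E_3 = −13.60/9 = −1.511 eV.
The photon energy is |E_4 − E_3| = 0.6611 eV.

0.6611 eV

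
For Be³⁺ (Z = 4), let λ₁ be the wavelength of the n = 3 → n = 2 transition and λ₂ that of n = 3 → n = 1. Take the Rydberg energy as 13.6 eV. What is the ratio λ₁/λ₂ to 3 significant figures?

6.40

λ ∝ 1/ΔE ∝ 1/(1/n_f² − 1/n_i²), and the Z² and hc factors cancel in the ratio.
λ₁/λ₂ = (1/1² − 1/3²)/(1/2² − 1/3²) = 0.8889/0.1389 = 6.40.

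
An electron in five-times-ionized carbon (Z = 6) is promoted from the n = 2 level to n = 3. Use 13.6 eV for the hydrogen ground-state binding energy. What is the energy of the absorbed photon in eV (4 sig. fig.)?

68.00 eV

The Bohr energies scale as Z², so for Z = 6: E_n = −489.6/n² eV.
E_3 = −489.6/9 = −54.40 eV and E_2 = −489.6/4 = −122.4 eV.
The photon energy is |E_3 − E_2| = 68.00 eV.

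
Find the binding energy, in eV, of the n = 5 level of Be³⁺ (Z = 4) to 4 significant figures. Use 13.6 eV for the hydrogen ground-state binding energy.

8.704 eV

E_n = −13.6 Z²/n² = −217.6/n² eV for Z = 4.
E_5 = −217.6/25 = −8.704 eV, so ionization (to E = 0) requires 8.704 eV.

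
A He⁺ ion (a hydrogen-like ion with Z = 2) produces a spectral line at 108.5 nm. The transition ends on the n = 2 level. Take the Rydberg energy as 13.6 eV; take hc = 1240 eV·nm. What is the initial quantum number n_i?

n_i = 5

The photon energy is ΔE = hc/λ = 1240 / 108.5 = 11.43 eV.
With Z = 2, ΔE = 54.40 × (1/n_f² − 1/n_i²), so 1/n_f² − 1/n_i² = 0.2101.
With n_f = 2: 1/n_i² = 1/4 − 0.2101 = 0.03992, so n_i ≈ 5.01.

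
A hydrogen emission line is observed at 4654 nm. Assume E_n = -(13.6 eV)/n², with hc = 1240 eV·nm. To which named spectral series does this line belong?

Pfund

ΔE = 1240/4654 = 0.2664 eV.
This matches 13.6 × (1/5² − 1/7²), so n_f = 5: the Pfund series.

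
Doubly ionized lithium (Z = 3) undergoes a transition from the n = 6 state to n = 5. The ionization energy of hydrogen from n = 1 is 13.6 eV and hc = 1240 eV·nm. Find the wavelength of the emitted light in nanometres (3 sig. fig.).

For Z = 3 the level energies scale as Z², so the effective Rydberg energy is 13.6 × 9 = 122.4 eV.
ΔE = 122.4 × (1/5² − 1/6²) = 122.4 × 0.01222 = 1.496 eV.
λ = hc/ΔE = 1240 / 1.496 = 829 nm.

829 nm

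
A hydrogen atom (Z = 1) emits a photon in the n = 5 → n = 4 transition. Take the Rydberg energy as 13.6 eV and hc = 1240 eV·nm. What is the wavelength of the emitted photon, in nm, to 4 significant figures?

ΔE = 13.60 × (1/4² − 1/5²) = 13.60 × 0.02250 = 0.3060 eV.
λ = hc/ΔE = 1240 / 0.3060 = 4052 nm.
This line belongs to the Brackett series.

4052 nm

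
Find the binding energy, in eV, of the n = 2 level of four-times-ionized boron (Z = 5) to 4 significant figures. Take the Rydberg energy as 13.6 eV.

85.00 eV

E_n = −13.6 Z²/n² = −340.0/n² eV for Z = 5.
E_2 = −340.0/4 = −85.00 eV, so ionization (to E = 0) requires 85.00 eV.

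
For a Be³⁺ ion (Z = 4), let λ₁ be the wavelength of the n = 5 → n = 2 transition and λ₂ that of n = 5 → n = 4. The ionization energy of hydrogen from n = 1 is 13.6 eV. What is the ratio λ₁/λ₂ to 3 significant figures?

0.107

λ ∝ 1/ΔE ∝ 1/(1/n_f² − 1/n_i²), and the Z² and hc factors cancel in the ratio.
λ₁/λ₂ = (1/4² − 1/5²)/(1/2² − 1/5²) = 0.02250/0.2100 = 0.107.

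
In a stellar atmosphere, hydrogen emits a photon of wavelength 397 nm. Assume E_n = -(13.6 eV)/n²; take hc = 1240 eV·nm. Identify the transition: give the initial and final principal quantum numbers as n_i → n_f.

The photon energy is ΔE = hc/λ = 1240 / 397 = 3.123 eV.
With Z = 1, ΔE = 13.60 × (1/n_f² − 1/n_i²), so 1/n_f² − 1/n_i² = 0.2297.
Trying n_f = 2 gives 1/n_i² = 0.02034, i.e. n_i ≈ 7; this pair matches.

n_i = 7, n_f = 2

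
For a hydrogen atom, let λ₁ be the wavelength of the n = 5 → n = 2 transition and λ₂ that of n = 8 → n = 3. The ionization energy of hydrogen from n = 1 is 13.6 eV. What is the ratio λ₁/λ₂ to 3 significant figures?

λ ∝ 1/ΔE ∝ 1/(1/n_f² − 1/n_i²), and the Z² and hc factors cancel in the ratio.
λ₁/λ₂ = (1/3² − 1/8²)/(1/2² − 1/5²) = 0.09549/0.2100 = 0.455.

0.455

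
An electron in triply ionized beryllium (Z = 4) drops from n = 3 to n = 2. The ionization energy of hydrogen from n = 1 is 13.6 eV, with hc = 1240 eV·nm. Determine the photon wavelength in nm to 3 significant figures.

41.0 nm

For Z = 4 the level energies scale as Z², so the effective Rydberg energy is 13.6 × 16 = 217.6 eV.
ΔE = 217.6 × (1/2² − 1/3²) = 217.6 × 0.1389 = 30.22 eV.
λ = hc/ΔE = 1240 / 30.22 = 41.0 nm.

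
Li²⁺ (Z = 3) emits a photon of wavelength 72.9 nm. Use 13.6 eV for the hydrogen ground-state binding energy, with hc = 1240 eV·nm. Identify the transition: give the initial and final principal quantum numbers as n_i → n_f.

The photon energy is ΔE = hc/λ = 1240 / 72.9 = 17.01 eV.
With Z = 3, ΔE = 122.4 × (1/n_f² − 1/n_i²), so 1/n_f² − 1/n_i² = 0.1390.
Trying n_f = 2 gives 1/n_i² = 0.1110, i.e. n_i ≈ 3; this pair matches.

n_i = 3, n_f = 2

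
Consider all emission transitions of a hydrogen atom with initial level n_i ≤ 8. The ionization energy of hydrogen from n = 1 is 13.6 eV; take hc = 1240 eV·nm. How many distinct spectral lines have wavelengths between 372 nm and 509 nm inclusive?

Enumerate all n_i → n_f pairs with 1 ≤ n_f < n_i ≤ 8 and compute λ = 1240 / [13.6·1·(1/n_f² − 1/n_i²)].
Lines falling in [372, 509] nm: 8→2 (389.0 nm), 7→2 (397.1 nm), 6→2 (410.3 nm), 5→2 (434.2 nm), 4→2 (486.3 nm).

5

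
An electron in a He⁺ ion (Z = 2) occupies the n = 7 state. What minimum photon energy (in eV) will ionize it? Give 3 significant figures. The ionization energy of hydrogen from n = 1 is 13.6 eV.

E_n = −13.6 Z²/n² = −54.40/n² eV for Z = 2.
E_7 = −54.40/49 = −1.11 eV, so ionization (to E = 0) requires 1.11 eV.

1.11 eV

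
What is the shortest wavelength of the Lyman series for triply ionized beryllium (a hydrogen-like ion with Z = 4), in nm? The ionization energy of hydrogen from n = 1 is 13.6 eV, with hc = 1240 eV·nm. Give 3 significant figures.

5.70 nm

The Lyman series has lower level n_f = 1; the series limit corresponds to n_i → ∞.
ΔE_max = 13.6 × 16 / 1² = 217.6 eV.
λ_min = 1240 / 217.6 = 5.70 nm.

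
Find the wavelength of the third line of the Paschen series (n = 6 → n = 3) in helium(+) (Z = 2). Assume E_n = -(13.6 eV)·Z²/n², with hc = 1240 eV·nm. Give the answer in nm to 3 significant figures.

The Paschen series terminates on n_f = 3; the third line has n_i = 3+3 = 6.
ΔE = 54.40 × (1/3² − 1/6²) = 4.533 eV.
λ = 1240 / 4.533 = 274 nm.

274 nm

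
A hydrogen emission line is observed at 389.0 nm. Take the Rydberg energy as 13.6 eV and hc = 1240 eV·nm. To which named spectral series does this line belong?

ΔE = 1240/389.0 = 3.188 eV.
This matches 13.6 × (1/2² − 1/8²), so n_f = 2: the Balmer series.

Balmer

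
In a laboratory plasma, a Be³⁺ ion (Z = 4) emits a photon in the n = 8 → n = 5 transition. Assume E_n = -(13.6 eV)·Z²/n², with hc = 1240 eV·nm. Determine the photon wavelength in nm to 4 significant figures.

233.8 nm

For Z = 4 the level energies scale as Z², so the effective Rydberg energy is 13.6 × 16 = 217.6 eV.
ΔE = 217.6 × (1/5² − 1/8²) = 217.6 × 0.02438 = 5.304 eV.
λ = hc/ΔE = 1240 / 5.304 = 233.8 nm.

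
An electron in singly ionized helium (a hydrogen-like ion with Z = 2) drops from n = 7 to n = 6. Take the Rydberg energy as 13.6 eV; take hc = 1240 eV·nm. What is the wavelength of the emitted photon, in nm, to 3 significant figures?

3090 nm

For Z = 2 the level energies scale as Z², so the effective Rydberg energy is 13.6 × 4 = 54.40 eV.
ΔE = 54.40 × (1/6² − 1/7²) = 54.40 × 0.007370 = 0.4009 eV.
λ = hc/ΔE = 1240 / 0.4009 = 3090 nm.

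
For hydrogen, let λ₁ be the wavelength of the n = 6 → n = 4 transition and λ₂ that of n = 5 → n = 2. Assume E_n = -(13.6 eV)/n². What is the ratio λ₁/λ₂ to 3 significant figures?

λ ∝ 1/ΔE ∝ 1/(1/n_f² − 1/n_i²), and the Z² and hc factors cancel in the ratio.
λ₁/λ₂ = (1/2² − 1/5²)/(1/4² − 1/6²) = 0.2100/0.03472 = 6.05.

6.05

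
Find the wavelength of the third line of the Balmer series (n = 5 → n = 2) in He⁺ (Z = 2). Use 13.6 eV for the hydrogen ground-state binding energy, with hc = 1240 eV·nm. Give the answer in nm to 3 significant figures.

The Balmer series terminates on n_f = 2; the third line has n_i = 2+3 = 5.
ΔE = 54.40 × (1/2² − 1/5²) = 11.42 eV.
λ = 1240 / 11.42 = 109 nm.

109 nm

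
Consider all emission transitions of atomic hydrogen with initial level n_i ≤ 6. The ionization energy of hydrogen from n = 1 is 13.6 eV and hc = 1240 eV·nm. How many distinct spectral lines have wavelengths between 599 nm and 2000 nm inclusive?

4

Enumerate all n_i → n_f pairs with 1 ≤ n_f < n_i ≤ 6 and compute λ = 1240 / [13.6·1·(1/n_f² − 1/n_i²)].
Lines falling in [599, 2000] nm: 3→2 (656.5 nm), 6→3 (1094 nm), 5→3 (1282 nm), 4→3 (1876 nm).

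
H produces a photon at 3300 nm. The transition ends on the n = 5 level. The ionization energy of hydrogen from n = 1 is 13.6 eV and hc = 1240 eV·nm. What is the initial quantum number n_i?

The photon energy is ΔE = hc/λ = 1240 / 3300 = 0.3758 eV.
With Z = 1, ΔE = 13.60 × (1/n_f² − 1/n_i²), so 1/n_f² − 1/n_i² = 0.02763.
With n_f = 5: 1/n_i² = 1/25 − 0.02763 = 0.01237, so n_i ≈ 8.99.

n_i = 9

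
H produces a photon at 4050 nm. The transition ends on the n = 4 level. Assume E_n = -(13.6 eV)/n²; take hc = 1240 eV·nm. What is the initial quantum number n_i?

The photon energy is ΔE = hc/λ = 1240 / 4050 = 0.3062 eV.
With Z = 1, ΔE = 13.60 × (1/n_f² − 1/n_i²), so 1/n_f² − 1/n_i² = 0.02251.
With n_f = 4: 1/n_i² = 1/16 − 0.02251 = 0.03999, so n_i ≈ 5.00.

n_i = 5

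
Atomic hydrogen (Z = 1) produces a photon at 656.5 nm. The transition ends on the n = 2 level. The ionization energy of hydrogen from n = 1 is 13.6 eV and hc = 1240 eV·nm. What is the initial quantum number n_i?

The photon energy is ΔE = hc/λ = 1240 / 656.5 = 1.889 eV.
With Z = 1, ΔE = 13.60 × (1/n_f² − 1/n_i²), so 1/n_f² − 1/n_i² = 0.1389.
With n_f = 2: 1/n_i² = 1/4 − 0.1389 = 0.1111, so n_i ≈ 3.00.

n_i = 3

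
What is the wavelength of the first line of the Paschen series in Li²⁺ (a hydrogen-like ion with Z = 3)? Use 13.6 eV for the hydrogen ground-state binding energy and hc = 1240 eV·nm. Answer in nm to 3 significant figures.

The Paschen series terminates on n_f = 3; the first line has n_i = 3+1 = 4.
ΔE = 122.4 × (1/3² − 1/4²) = 5.950 eV.
λ = 1240 / 5.950 = 208 nm.

208 nm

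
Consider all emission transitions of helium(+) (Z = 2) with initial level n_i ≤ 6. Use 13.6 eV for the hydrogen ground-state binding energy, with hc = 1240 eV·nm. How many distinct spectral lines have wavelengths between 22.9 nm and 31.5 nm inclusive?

Enumerate all n_i → n_f pairs with 1 ≤ n_f < n_i ≤ 6 and compute λ = 1240 / [13.6·4·(1/n_f² − 1/n_i²)].
Lines falling in [22.9, 31.5] nm: 6→1 (23.45 nm), 5→1 (23.74 nm), 4→1 (24.31 nm), 3→1 (25.64 nm), 2→1 (30.39 nm).

5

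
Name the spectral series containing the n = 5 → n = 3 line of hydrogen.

The series is set by the lower level: n_f = 3 is the Paschen series.

Paschen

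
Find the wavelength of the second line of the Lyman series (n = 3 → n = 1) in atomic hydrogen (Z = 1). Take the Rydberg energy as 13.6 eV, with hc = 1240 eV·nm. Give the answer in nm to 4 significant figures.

102.6 nm

The Lyman series terminates on n_f = 1; the second line has n_i = 1+2 = 3.
ΔE = 13.60 × (1/1² − 1/3²) = 12.09 eV.
λ = 1240 / 12.09 = 102.6 nm.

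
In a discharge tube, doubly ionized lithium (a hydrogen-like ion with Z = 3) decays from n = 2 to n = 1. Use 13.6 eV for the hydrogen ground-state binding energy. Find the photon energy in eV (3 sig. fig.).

91.8 eV

The Bohr energies scale as Z², so for Z = 3: E_n = −122.4/n² eV.
E_2 = −122.4/4 = −30.60 eV and E_1 = −122.4/1 = −122.4 eV.
The photon energy is |E_2 − E_1| = 91.8 eV.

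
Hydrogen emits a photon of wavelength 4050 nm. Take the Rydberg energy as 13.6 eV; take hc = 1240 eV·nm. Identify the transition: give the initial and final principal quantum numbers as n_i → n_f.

n_i = 5, n_f = 4

The photon energy is ΔE = hc/λ = 1240 / 4050 = 0.3062 eV.
With Z = 1, ΔE = 13.60 × (1/n_f² − 1/n_i²), so 1/n_f² − 1/n_i² = 0.02251.
Trying n_f = 4 gives 1/n_i² = 0.03999, i.e. n_i ≈ 5; this pair matches.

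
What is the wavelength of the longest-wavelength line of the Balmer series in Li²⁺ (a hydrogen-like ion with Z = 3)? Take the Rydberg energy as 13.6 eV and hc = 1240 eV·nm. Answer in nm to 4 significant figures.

72.94 nm

The Balmer series terminates on n_f = 2; the first line has n_i = 2+1 = 3.
ΔE = 122.4 × (1/2² − 1/3²) = 17.00 eV.
λ = 1240 / 17.00 = 72.94 nm.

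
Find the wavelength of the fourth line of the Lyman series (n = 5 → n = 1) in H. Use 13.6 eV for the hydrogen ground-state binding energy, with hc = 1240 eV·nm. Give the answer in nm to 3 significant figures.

The Lyman series terminates on n_f = 1; the fourth line has n_i = 1+4 = 5.
ΔE = 13.60 × (1/1² − 1/5²) = 13.06 eV.
λ = 1240 / 13.06 = 95.0 nm.

95.0 nm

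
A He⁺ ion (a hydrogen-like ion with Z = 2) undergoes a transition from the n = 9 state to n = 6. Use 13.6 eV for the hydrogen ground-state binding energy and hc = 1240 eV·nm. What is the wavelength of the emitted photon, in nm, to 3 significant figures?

For Z = 2 the level energies scale as Z², so the effective Rydberg energy is 13.6 × 4 = 54.40 eV.
ΔE = 54.40 × (1/6² − 1/9²) = 54.40 × 0.01543 = 0.8395 eV.
λ = hc/ΔE = 1240 / 0.8395 = 1480 nm.

1480 nm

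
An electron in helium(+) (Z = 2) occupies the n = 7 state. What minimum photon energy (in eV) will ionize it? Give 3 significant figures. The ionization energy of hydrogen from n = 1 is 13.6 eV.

E_n = −13.6 Z²/n² = −54.40/n² eV for Z = 2.
E_7 = −54.40/49 = −1.11 eV, so ionization (to E = 0) requires 1.11 eV.

1.11 eV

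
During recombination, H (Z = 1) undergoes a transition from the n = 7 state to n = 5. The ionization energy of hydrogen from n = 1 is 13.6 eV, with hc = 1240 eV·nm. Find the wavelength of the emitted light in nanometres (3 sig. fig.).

4650 nm

ΔE = 13.60 × (1/5² − 1/7²) = 13.60 × 0.01959 = 0.2664 eV.
λ = hc/ΔE = 1240 / 0.2664 = 4650 nm.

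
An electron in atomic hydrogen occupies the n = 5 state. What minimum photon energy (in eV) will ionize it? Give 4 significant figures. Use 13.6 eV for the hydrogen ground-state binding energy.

0.5440 eV

E_5 = −13.60/25 = −0.5440 eV, so ionization (to E = 0) requires 0.5440 eV.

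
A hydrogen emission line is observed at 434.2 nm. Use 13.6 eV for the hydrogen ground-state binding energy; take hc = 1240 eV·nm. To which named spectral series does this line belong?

ΔE = 1240/434.2 = 2.856 eV.
This matches 13.6 × (1/2² − 1/5²), so n_f = 2: the Balmer series.

Balmer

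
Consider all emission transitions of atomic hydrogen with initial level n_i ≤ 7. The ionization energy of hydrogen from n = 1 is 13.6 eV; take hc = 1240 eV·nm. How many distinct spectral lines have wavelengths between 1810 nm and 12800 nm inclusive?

Enumerate all n_i → n_f pairs with 1 ≤ n_f < n_i ≤ 7 and compute λ = 1240 / [13.6·1·(1/n_f² − 1/n_i²)].
Lines falling in [1810, 12800] nm: 4→3 (1876 nm), 7→4 (2166 nm), 6→4 (2626 nm), 5→4 (4052 nm), 7→5 (4654 nm), 6→5 (7460 nm), 7→6 (12370 nm).

7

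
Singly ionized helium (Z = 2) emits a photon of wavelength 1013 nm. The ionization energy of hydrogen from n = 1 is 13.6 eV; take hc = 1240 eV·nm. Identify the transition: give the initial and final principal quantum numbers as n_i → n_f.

The photon energy is ΔE = hc/λ = 1240 / 1013 = 1.224 eV.
With Z = 2, ΔE = 54.40 × (1/n_f² − 1/n_i²), so 1/n_f² − 1/n_i² = 0.02250.
Trying n_f = 4 gives 1/n_i² = 0.04000, i.e. n_i ≈ 5; this pair matches.

n_i = 5, n_f = 4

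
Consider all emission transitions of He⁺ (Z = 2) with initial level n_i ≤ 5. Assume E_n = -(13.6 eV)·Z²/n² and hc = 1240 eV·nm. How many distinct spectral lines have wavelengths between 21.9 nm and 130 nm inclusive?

6

Enumerate all n_i → n_f pairs with 1 ≤ n_f < n_i ≤ 5 and compute λ = 1240 / [13.6·4·(1/n_f² − 1/n_i²)].
Lines falling in [21.9, 130] nm: 5→1 (23.74 nm), 4→1 (24.31 nm), 3→1 (25.64 nm), 2→1 (30.39 nm), 5→2 (108.5 nm), 4→2 (121.6 nm).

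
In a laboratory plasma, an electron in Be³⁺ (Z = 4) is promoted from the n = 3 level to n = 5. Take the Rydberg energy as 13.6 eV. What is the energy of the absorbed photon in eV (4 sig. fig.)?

The Bohr energies scale as Z², so for Z = 4: E_n = −217.6/n² eV.
E_5 = −217.6/25 = −8.704 eV and E_3 = −217.6/9 = −24.18 eV.
The photon energy is |E_5 − E_3| = 15.47 eV.

15.47 eV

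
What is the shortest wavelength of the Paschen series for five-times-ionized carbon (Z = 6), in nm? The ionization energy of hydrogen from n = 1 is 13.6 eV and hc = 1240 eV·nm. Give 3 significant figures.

The Paschen series has lower level n_f = 3; the series limit corresponds to n_i → ∞.
ΔE_max = 13.6 × 36 / 3² = 54.40 eV.
λ_min = 1240 / 54.40 = 22.8 nm.

22.8 nm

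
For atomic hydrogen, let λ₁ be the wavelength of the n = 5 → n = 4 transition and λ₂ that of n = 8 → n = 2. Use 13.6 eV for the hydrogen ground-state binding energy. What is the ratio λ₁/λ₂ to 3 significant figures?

λ ∝ 1/ΔE ∝ 1/(1/n_f² − 1/n_i²), and the Z² and hc factors cancel in the ratio.
λ₁/λ₂ = (1/2² − 1/8²)/(1/4² − 1/5²) = 0.2344/0.02250 = 10.4.

10.4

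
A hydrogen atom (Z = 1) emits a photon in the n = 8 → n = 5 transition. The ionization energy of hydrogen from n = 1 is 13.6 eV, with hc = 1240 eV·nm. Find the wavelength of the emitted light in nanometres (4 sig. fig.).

ΔE = 13.60 × (1/5² − 1/8²) = 13.60 × 0.02438 = 0.3315 eV.
λ = hc/ΔE = 1240 / 0.3315 = 3741 nm.
This line belongs to the Pfund series.

3741 nm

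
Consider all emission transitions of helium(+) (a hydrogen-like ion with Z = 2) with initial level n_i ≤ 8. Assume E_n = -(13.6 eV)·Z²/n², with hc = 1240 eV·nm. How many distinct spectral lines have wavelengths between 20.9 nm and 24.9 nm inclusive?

Enumerate all n_i → n_f pairs with 1 ≤ n_f < n_i ≤ 8 and compute λ = 1240 / [13.6·4·(1/n_f² − 1/n_i²)].
Lines falling in [20.9, 24.9] nm: 8→1 (23.16 nm), 7→1 (23.27 nm), 6→1 (23.45 nm), 5→1 (23.74 nm), 4→1 (24.31 nm).

5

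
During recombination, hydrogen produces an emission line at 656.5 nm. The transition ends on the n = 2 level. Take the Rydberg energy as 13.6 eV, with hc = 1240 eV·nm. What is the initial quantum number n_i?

The photon energy is ΔE = hc/λ = 1240 / 656.5 = 1.889 eV.
With Z = 1, ΔE = 13.60 × (1/n_f² − 1/n_i²), so 1/n_f² − 1/n_i² = 0.1389.
With n_f = 2: 1/n_i² = 1/4 − 0.1389 = 0.1111, so n_i ≈ 3.00.

n_i = 3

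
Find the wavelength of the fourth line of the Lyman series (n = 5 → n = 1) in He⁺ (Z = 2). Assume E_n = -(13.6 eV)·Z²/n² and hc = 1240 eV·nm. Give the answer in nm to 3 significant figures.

23.7 nm

The Lyman series terminates on n_f = 1; the fourth line has n_i = 1+4 = 5.
ΔE = 54.40 × (1/1² − 1/5²) = 52.22 eV.
λ = 1240 / 52.22 = 23.7 nm.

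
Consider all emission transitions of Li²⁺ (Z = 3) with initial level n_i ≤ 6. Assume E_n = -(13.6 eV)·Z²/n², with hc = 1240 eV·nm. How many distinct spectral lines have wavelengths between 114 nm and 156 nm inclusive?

Enumerate all n_i → n_f pairs with 1 ≤ n_f < n_i ≤ 6 and compute λ = 1240 / [13.6·9·(1/n_f² − 1/n_i²)].
Lines falling in [114, 156] nm: 6→3 (121.6 nm), 5→3 (142.5 nm).

2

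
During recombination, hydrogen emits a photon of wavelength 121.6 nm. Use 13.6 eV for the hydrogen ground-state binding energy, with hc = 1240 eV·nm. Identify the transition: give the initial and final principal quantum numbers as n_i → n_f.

The photon energy is ΔE = hc/λ = 1240 / 121.6 = 10.20 eV.
With Z = 1, ΔE = 13.60 × (1/n_f² − 1/n_i²), so 1/n_f² − 1/n_i² = 0.7498.
Trying n_f = 1 gives 1/n_i² = 0.2502, i.e. n_i ≈ 2; this pair matches.

n_i = 2, n_f = 1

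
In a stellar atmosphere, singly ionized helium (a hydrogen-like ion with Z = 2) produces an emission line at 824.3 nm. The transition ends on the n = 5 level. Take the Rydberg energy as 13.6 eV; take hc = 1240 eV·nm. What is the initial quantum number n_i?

The photon energy is ΔE = hc/λ = 1240 / 824.3 = 1.504 eV.
With Z = 2, ΔE = 54.40 × (1/n_f² − 1/n_i²), so 1/n_f² − 1/n_i² = 0.02765.
With n_f = 5: 1/n_i² = 1/25 − 0.02765 = 0.01235, so n_i ≈ 9.00.

n_i = 9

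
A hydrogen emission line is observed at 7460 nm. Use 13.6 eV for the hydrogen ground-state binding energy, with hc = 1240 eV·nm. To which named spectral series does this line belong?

Pfund

ΔE = 1240/7460 = 0.1662 eV.
This matches 13.6 × (1/5² − 1/6²), so n_f = 5: the Pfund series.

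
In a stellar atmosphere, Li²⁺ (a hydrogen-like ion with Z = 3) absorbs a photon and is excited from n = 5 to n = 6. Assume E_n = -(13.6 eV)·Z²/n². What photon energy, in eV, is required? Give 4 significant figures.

The Bohr energies scale as Z², so for Z = 3: E_n = −122.4/n² eV.
E_6 = −122.4/36 = −3.400 eV and E_5 = −122.4/25 = −4.896 eV.
The photon energy is |E_6 − E_5| = 1.496 eV.

1.496 eV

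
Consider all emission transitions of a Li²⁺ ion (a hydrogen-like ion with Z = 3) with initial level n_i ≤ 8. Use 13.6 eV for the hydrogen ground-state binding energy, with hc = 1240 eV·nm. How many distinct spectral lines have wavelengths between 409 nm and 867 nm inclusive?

Enumerate all n_i → n_f pairs with 1 ≤ n_f < n_i ≤ 8 and compute λ = 1240 / [13.6·9·(1/n_f² − 1/n_i²)].
Lines falling in [409, 867] nm: 8→5 (415.6 nm), 5→4 (450.3 nm), 7→5 (517.1 nm), 6→5 (828.9 nm), 8→6 (833.6 nm).

5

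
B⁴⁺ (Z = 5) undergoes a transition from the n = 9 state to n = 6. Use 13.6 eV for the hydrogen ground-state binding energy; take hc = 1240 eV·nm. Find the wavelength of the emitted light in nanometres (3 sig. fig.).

For Z = 5 the level energies scale as Z², so the effective Rydberg energy is 13.6 × 25 = 340.0 eV.
ΔE = 340.0 × (1/6² − 1/9²) = 340.0 × 0.01543 = 5.247 eV.
λ = hc/ΔE = 1240 / 5.247 = 236 nm.

236 nm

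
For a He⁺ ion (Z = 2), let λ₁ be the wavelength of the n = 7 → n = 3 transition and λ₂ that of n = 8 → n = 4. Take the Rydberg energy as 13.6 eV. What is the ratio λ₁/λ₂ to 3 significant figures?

0.517

λ ∝ 1/ΔE ∝ 1/(1/n_f² − 1/n_i²), and the Z² and hc factors cancel in the ratio.
λ₁/λ₂ = (1/4² − 1/8²)/(1/3² − 1/7²) = 0.04688/0.09070 = 0.517.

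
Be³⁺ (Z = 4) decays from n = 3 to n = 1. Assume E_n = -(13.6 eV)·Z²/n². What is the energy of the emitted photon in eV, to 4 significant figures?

193.4 eV

The Bohr energies scale as Z², so for Z = 4: E_n = −217.6/n² eV.
E_3 = −217.6/9 = −24.18 eV and E_1 = −217.6/1 = −217.6 eV.
The photon energy is |E_3 − E_1| = 193.4 eV.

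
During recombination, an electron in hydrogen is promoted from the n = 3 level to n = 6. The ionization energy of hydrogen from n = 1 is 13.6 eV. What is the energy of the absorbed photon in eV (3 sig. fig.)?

1.13 eV

E_6 = −13.60/36 = −0.3778 eV and E_3 = −13.60/9 = −1.511 eV.
The photon energy is |E_6 − E_3| = 1.13 eV.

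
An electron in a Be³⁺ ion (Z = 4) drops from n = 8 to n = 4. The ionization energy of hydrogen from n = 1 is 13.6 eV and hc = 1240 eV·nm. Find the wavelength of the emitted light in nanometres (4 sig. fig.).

121.6 nm

For Z = 4 the level energies scale as Z², so the effective Rydberg energy is 13.6 × 16 = 217.6 eV.
ΔE = 217.6 × (1/4² − 1/8²) = 217.6 × 0.04688 = 10.20 eV.
λ = hc/ΔE = 1240 / 10.20 = 121.6 nm.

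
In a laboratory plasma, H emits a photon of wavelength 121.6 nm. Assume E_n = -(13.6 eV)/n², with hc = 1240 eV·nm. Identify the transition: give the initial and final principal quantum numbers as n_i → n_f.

n_i = 2, n_f = 1

The photon energy is ΔE = hc/λ = 1240 / 121.6 = 10.20 eV.
With Z = 1, ΔE = 13.60 × (1/n_f² − 1/n_i²), so 1/n_f² − 1/n_i² = 0.7498.
Trying n_f = 1 gives 1/n_i² = 0.2502, i.e. n_i ≈ 2; this pair matches.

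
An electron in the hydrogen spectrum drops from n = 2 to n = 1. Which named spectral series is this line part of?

Lyman

The series is set by the lower level: n_f = 1 is the Lyman series.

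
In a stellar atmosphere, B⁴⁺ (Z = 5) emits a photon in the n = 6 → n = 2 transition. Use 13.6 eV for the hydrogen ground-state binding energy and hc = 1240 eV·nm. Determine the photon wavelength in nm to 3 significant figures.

For Z = 5 the level energies scale as Z², so the effective Rydberg energy is 13.6 × 25 = 340.0 eV.
ΔE = 340.0 × (1/2² − 1/6²) = 340.0 × 0.2222 = 75.56 eV.
λ = hc/ΔE = 1240 / 75.56 = 16.4 nm.

16.4 nm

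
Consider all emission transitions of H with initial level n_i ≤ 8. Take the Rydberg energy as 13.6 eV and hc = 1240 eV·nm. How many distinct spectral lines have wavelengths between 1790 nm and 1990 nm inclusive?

2

Enumerate all n_i → n_f pairs with 1 ≤ n_f < n_i ≤ 8 and compute λ = 1240 / [13.6·1·(1/n_f² − 1/n_i²)].
Lines falling in [1790, 1990] nm: 4→3 (1876 nm), 8→4 (1945 nm).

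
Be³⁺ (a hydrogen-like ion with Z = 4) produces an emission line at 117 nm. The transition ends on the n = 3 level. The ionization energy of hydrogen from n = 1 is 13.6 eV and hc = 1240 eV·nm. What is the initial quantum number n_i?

n_i = 4

The photon energy is ΔE = hc/λ = 1240 / 117 = 10.60 eV.
With Z = 4, ΔE = 217.6 × (1/n_f² − 1/n_i²), so 1/n_f² − 1/n_i² = 0.04871.
With n_f = 3: 1/n_i² = 1/9 − 0.04871 = 0.06241, so n_i ≈ 4.00.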